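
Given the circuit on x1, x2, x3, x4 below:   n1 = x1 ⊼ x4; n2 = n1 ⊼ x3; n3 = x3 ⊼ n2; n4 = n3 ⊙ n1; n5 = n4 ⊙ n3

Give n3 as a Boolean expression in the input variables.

n1 = x1 ⊼ x4
n2 = n1 ⊼ x3 = (x1 ⊼ x4) ⊼ x3
n3 = x3 ⊼ n2 = x3 ⊼ ((x1 ⊼ x4) ⊼ x3)

x3 ⊼ ((x1 ⊼ x4) ⊼ x3)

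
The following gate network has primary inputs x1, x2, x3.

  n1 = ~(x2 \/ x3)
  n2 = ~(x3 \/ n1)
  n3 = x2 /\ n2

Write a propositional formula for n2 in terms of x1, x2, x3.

~(x3 \/ (~(x2 \/ x3)))

n1 = ~(x2 \/ x3)
n2 = ~(x3 \/ n1) = ~(x3 \/ (~(x2 \/ x3)))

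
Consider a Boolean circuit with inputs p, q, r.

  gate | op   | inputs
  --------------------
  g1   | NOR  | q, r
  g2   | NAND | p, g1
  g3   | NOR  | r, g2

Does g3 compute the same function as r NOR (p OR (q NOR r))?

g1 = q NOR r
g2 = p NAND g1 = p NAND (q NOR r)
g3 = r NOR g2 = r NOR (p NAND (q NOR r))
At p=0, q=1, r=0: circuit gives 0, formula gives 1.

No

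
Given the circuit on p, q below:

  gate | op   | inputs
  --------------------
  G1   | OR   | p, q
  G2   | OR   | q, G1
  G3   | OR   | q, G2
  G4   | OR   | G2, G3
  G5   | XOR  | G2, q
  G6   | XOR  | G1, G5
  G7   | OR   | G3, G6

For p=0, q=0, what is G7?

G1 = 0 OR 0 = 0
G2 = 0 OR 0 = 0
G3 = 0 OR 0 = 0
G5 = 0 XOR 0 = 0
G6 = 0 XOR 0 = 0
G7 = 0 OR 0 = 0

0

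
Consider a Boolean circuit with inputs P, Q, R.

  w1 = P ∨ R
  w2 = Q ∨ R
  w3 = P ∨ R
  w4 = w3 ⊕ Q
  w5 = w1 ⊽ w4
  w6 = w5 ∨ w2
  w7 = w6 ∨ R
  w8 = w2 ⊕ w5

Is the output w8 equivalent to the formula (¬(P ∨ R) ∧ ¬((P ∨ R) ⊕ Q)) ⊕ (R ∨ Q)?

Yes

w1 = P ∨ R
w2 = Q ∨ R
w3 = P ∨ R
w4 = w3 ⊕ Q = (P ∨ R) ⊕ Q
w5 = w1 ⊽ w4 = (P ∨ R) ⊽ ((P ∨ R) ⊕ Q)
w8 = w2 ⊕ w5 = (Q ∨ R) ⊕ ((P ∨ R) ⊽ ((P ∨ R) ⊕ Q))
At P=1, Q=0, R=0: circuit gives 0, formula gives 0.
At P=0, Q=0, R=0: circuit gives 1, formula gives 1.
Agrees on all 8 inputs.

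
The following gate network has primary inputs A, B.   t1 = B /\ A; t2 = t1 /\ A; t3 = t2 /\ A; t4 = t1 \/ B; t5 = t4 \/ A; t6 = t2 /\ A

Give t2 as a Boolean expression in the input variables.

(B /\ A) /\ A

t1 = B /\ A
t2 = t1 /\ A = (B /\ A) /\ A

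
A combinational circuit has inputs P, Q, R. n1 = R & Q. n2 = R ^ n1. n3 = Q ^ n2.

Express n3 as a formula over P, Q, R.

n1 = R & Q
n2 = R ^ n1 = R ^ (R & Q)
n3 = Q ^ n2 = Q ^ (R ^ (R & Q))

Q ^ (R ^ (R & Q))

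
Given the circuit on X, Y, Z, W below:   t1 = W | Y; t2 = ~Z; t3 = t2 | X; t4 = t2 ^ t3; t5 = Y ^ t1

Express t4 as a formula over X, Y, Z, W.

t2 = ~Z
t3 = t2 | X = ~Z | X
t4 = t2 ^ t3 = ~Z ^ (~Z | X)

~Z ^ (~Z | X)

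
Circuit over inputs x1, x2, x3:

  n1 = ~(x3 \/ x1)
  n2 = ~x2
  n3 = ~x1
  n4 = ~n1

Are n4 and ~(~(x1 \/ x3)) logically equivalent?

n1 = ~(x3 \/ x1)
n4 = ~n1 = ~(~(x3 \/ x1))
At x1=0, x2=0, x3=0: circuit gives 0, formula gives 0.
At x1=0, x2=0, x3=1: circuit gives 1, formula gives 1.
Agrees on all 8 inputs.

Yes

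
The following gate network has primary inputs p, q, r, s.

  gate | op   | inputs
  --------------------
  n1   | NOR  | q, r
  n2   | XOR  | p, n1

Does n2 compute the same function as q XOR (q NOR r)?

No

n1 = q NOR r
n2 = p XOR n1 = p XOR (q NOR r)
At p=0, q=1, r=0, s=0: circuit gives 0, formula gives 1.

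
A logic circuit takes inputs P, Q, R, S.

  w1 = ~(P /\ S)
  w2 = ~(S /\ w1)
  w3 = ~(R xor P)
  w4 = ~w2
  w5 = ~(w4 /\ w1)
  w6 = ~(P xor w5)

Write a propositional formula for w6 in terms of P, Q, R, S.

~(P xor (~(~(~(S /\ (~(P /\ S)))) /\ (~(P /\ S)))))

w1 = ~(P /\ S)
w2 = ~(S /\ w1) = ~(S /\ (~(P /\ S)))
w4 = ~w2 = ~(~(S /\ (~(P /\ S))))
w5 = ~(w4 /\ w1) = ~(~(~(S /\ (~(P /\ S)))) /\ (~(P /\ S)))
w6 = ~(P xor w5) = ~(P xor (~(~(~(S /\ (~(P /\ S)))) /\ (~(P /\ S)))))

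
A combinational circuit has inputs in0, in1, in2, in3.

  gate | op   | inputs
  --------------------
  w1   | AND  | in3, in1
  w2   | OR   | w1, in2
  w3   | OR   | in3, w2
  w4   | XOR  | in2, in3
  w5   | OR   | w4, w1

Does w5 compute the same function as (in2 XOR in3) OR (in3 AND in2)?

No

w1 = in3 AND in1
w4 = in2 XOR in3
w5 = w4 OR w1 = (in2 XOR in3) OR (in3 AND in1)
At in0=0, in1=0, in2=1, in3=1: circuit gives 0, formula gives 1.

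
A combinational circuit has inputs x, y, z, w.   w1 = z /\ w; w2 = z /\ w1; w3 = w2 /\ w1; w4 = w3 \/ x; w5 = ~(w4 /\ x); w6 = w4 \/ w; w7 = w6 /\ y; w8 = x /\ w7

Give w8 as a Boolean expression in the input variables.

w1 = z /\ w
w2 = z /\ w1 = z /\ (z /\ w)
w3 = w2 /\ w1 = (z /\ (z /\ w)) /\ (z /\ w)
w4 = w3 \/ x = ((z /\ (z /\ w)) /\ (z /\ w)) \/ x
w6 = w4 \/ w = (((z /\ (z /\ w)) /\ (z /\ w)) \/ x) \/ w
w7 = w6 /\ y = ((((z /\ (z /\ w)) /\ (z /\ w)) \/ x) \/ w) /\ y
w8 = x /\ w7 = x /\ (((((z /\ (z /\ w)) /\ (z /\ w)) \/ x) \/ w) /\ y)

x /\ (((((z /\ (z /\ w)) /\ (z /\ w)) \/ x) \/ w) /\ y)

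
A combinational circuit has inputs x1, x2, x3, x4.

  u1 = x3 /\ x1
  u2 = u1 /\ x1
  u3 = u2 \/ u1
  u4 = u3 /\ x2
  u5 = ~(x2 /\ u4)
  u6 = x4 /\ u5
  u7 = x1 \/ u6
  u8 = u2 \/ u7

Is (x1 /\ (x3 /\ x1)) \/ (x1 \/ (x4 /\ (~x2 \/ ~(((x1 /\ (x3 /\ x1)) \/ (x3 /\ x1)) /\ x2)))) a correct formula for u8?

u1 = x3 /\ x1
u2 = u1 /\ x1 = (x3 /\ x1) /\ x1
u3 = u2 \/ u1 = ((x3 /\ x1) /\ x1) \/ (x3 /\ x1)
u4 = u3 /\ x2 = (((x3 /\ x1) /\ x1) \/ (x3 /\ x1)) /\ x2
u5 = ~(x2 /\ u4) = ~(x2 /\ ((((x3 /\ x1) /\ x1) \/ (x3 /\ x1)) /\ x2))
u6 = x4 /\ u5 = x4 /\ (~(x2 /\ ((((x3 /\ x1) /\ x1) \/ (x3 /\ x1)) /\ x2)))
u7 = x1 \/ u6 = x1 \/ (x4 /\ (~(x2 /\ ((((x3 /\ x1) /\ x1) \/ (x3 /\ x1)) /\ x2))))
u8 = u2 \/ u7 = ((x3 /\ x1) /\ x1) \/ (x1 \/ (x4 /\ (~(x2 /\ ((((x3 /\ x1) /\ x1) \/ (x3 /\ x1)) /\ x2)))))
At x1=0, x2=0, x3=0, x4=0: circuit gives 0, formula gives 0.
At x1=0, x2=0, x3=0, x4=1: circuit gives 1, formula gives 1.
Agrees on all 16 inputs.

Yes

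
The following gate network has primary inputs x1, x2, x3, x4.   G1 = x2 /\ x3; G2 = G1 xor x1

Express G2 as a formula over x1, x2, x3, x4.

G1 = x2 /\ x3
G2 = G1 xor x1 = (x2 /\ x3) xor x1

(x2 /\ x3) xor x1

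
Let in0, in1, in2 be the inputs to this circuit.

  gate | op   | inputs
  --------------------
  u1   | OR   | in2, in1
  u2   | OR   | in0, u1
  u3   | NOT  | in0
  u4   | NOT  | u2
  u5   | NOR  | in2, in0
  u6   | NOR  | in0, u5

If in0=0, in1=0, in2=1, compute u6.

u5 = 1 NOR 0 = 0
u6 = 0 NOR 0 = 1

1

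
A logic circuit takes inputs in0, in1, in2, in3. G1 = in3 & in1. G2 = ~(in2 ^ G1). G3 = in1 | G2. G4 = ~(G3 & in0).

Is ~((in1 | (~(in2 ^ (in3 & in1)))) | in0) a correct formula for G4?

G1 = in3 & in1
G2 = ~(in2 ^ G1) = ~(in2 ^ (in3 & in1))
G3 = in1 | G2 = in1 | (~(in2 ^ (in3 & in1)))
G4 = ~(G3 & in0) = ~((in1 | (~(in2 ^ (in3 & in1)))) & in0)
At in0=0, in1=0, in2=0, in3=0: circuit gives 1, formula gives 0.

No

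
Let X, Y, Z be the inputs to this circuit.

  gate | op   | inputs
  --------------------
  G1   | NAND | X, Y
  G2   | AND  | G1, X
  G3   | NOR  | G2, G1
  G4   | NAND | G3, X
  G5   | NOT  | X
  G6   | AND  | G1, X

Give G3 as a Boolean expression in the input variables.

((X NAND Y) AND X) NOR (X NAND Y)

G1 = X NAND Y
G2 = G1 AND X = (X NAND Y) AND X
G3 = G2 NOR G1 = ((X NAND Y) AND X) NOR (X NAND Y)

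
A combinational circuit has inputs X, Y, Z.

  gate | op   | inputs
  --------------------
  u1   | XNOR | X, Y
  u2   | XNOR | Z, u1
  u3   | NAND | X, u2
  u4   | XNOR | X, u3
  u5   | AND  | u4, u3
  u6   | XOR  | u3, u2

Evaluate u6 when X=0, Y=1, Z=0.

u1 = 0 XNOR 1 = 0
u2 = 0 XNOR 0 = 1
u3 = 0 NAND 1 = 1
u6 = 1 XOR 1 = 0

0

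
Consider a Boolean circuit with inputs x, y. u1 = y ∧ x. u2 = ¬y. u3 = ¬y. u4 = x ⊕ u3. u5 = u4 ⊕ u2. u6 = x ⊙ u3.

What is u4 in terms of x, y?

x ⊕ ¬y

u3 = ¬y
u4 = x ⊕ u3 = x ⊕ ¬y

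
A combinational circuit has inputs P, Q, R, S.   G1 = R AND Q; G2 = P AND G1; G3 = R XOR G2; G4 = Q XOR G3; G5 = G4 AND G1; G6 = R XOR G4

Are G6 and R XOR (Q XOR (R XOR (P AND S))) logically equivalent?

No

G1 = R AND Q
G2 = P AND G1 = P AND (R AND Q)
G3 = R XOR G2 = R XOR (P AND (R AND Q))
G4 = Q XOR G3 = Q XOR (R XOR (P AND (R AND Q)))
G6 = R XOR G4 = R XOR (Q XOR (R XOR (P AND (R AND Q))))
At P=1, Q=0, R=0, S=1: circuit gives 0, formula gives 1.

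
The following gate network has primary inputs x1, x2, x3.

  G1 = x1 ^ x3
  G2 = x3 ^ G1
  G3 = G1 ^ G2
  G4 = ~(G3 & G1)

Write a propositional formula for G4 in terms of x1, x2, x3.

~(((x1 ^ x3) ^ (x3 ^ (x1 ^ x3))) & (x1 ^ x3))

G1 = x1 ^ x3
G2 = x3 ^ G1 = x3 ^ (x1 ^ x3)
G3 = G1 ^ G2 = (x1 ^ x3) ^ (x3 ^ (x1 ^ x3))
G4 = ~(G3 & G1) = ~(((x1 ^ x3) ^ (x3 ^ (x1 ^ x3))) & (x1 ^ x3))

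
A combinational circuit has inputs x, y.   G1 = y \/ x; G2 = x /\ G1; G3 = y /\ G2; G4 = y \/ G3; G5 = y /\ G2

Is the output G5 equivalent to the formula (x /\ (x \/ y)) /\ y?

Yes

G1 = y \/ x
G2 = x /\ G1 = x /\ (y \/ x)
G5 = y /\ G2 = y /\ (x /\ (y \/ x))
At x=0, y=0: circuit gives 0, formula gives 0.
At x=1, y=1: circuit gives 1, formula gives 1.
Agrees on all 4 inputs.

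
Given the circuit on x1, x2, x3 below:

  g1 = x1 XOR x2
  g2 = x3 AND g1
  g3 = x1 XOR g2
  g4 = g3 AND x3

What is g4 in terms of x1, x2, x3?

(x1 XOR (x3 AND (x1 XOR x2))) AND x3

g1 = x1 XOR x2
g2 = x3 AND g1 = x3 AND (x1 XOR x2)
g3 = x1 XOR g2 = x1 XOR (x3 AND (x1 XOR x2))
g4 = g3 AND x3 = (x1 XOR (x3 AND (x1 XOR x2))) AND x3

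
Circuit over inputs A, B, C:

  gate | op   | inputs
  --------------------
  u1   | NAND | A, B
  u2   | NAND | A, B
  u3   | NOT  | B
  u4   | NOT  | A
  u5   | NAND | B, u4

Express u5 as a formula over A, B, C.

B NAND NOT A

u4 = NOT A
u5 = B NAND u4 = B NAND NOT A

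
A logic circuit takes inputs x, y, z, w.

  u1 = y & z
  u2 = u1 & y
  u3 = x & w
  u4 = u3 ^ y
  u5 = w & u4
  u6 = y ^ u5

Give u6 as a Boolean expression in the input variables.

y ^ (w & ((x & w) ^ y))

u3 = x & w
u4 = u3 ^ y = (x & w) ^ y
u5 = w & u4 = w & ((x & w) ^ y)
u6 = y ^ u5 = y ^ (w & ((x & w) ^ y))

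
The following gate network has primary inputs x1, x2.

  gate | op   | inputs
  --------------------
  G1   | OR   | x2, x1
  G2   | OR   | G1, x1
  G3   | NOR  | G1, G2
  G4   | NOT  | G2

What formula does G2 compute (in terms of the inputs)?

(x2 OR x1) OR x1

G1 = x2 OR x1
G2 = G1 OR x1 = (x2 OR x1) OR x1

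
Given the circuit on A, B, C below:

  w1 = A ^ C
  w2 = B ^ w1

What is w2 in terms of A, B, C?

B ^ (A ^ C)

w1 = A ^ C
w2 = B ^ w1 = B ^ (A ^ C)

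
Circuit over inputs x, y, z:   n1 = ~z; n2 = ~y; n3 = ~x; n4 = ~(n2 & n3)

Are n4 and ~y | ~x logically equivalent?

n2 = ~y
n3 = ~x
n4 = ~(n2 & n3) = ~(~y & ~x)
At x=0, y=0, z=0: circuit gives 0, formula gives 1.

No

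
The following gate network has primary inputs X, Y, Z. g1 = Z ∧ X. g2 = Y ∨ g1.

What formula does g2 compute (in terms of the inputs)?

g1 = Z ∧ X
g2 = Y ∨ g1 = Y ∨ (Z ∧ X)

Y ∨ (Z ∧ X)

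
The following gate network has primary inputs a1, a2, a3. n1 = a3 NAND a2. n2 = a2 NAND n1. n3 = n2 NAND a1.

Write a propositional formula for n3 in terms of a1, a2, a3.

(a2 NAND (a3 NAND a2)) NAND a1

n1 = a3 NAND a2
n2 = a2 NAND n1 = a2 NAND (a3 NAND a2)
n3 = n2 NAND a1 = (a2 NAND (a3 NAND a2)) NAND a1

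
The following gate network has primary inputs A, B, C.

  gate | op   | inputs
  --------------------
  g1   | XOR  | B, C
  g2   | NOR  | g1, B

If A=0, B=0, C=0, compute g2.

1

g1 = 0 XOR 0 = 0
g2 = 0 NOR 0 = 1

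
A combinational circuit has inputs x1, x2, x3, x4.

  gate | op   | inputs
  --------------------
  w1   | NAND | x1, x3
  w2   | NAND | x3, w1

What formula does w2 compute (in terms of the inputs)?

x3 NAND (x1 NAND x3)

w1 = x1 NAND x3
w2 = x3 NAND w1 = x3 NAND (x1 NAND x3)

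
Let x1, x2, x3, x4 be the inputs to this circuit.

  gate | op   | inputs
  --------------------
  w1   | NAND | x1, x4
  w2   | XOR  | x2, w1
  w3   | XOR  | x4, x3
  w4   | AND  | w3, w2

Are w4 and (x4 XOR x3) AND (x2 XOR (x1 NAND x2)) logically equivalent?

No

w1 = x1 NAND x4
w2 = x2 XOR w1 = x2 XOR (x1 NAND x4)
w3 = x4 XOR x3
w4 = w3 AND w2 = (x4 XOR x3) AND (x2 XOR (x1 NAND x4))
At x1=1, x2=0, x3=0, x4=1: circuit gives 0, formula gives 1.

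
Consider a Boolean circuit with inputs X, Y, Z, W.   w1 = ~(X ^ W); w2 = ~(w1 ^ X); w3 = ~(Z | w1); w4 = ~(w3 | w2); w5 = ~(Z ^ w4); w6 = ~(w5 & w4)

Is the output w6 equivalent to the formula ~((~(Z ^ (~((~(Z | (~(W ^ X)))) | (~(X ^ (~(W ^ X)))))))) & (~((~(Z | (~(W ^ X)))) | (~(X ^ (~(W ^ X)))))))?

w1 = ~(X ^ W)
w2 = ~(w1 ^ X) = ~((~(X ^ W)) ^ X)
w3 = ~(Z | w1) = ~(Z | (~(X ^ W)))
w4 = ~(w3 | w2) = ~((~(Z | (~(X ^ W)))) | (~((~(X ^ W)) ^ X)))
w5 = ~(Z ^ w4) = ~(Z ^ (~((~(Z | (~(X ^ W)))) | (~((~(X ^ W)) ^ X)))))
w6 = ~(w5 & w4) = ~((~(Z ^ (~((~(Z | (~(X ^ W)))) | (~((~(X ^ W)) ^ X)))))) & (~((~(Z | (~(X ^ W)))) | (~((~(X ^ W)) ^ X)))))
At X=0, Y=0, Z=1, W=0: circuit gives 0, formula gives 0.
At X=0, Y=0, Z=0, W=0: circuit gives 1, formula gives 1.
Agrees on all 16 inputs.

Yes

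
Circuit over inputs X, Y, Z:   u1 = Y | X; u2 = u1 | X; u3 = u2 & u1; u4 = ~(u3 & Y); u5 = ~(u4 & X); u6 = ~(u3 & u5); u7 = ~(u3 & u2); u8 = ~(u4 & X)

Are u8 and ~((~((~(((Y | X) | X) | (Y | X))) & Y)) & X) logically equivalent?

u1 = Y | X
u2 = u1 | X = (Y | X) | X
u3 = u2 & u1 = ((Y | X) | X) & (Y | X)
u4 = ~(u3 & Y) = ~((((Y | X) | X) & (Y | X)) & Y)
u8 = ~(u4 & X) = ~((~((((Y | X) | X) & (Y | X)) & Y)) & X)
At X=1, Y=1, Z=0: circuit gives 1, formula gives 0.

No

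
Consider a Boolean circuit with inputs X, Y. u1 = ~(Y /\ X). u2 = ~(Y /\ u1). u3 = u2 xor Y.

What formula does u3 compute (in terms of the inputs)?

(~(Y /\ (~(Y /\ X)))) xor Y

u1 = ~(Y /\ X)
u2 = ~(Y /\ u1) = ~(Y /\ (~(Y /\ X)))
u3 = u2 xor Y = (~(Y /\ (~(Y /\ X)))) xor Y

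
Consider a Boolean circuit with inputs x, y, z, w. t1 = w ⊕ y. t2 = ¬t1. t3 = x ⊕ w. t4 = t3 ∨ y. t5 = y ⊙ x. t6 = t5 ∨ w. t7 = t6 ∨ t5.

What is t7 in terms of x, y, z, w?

t5 = y ⊙ x
t6 = t5 ∨ w = (y ⊙ x) ∨ w
t7 = t6 ∨ t5 = ((y ⊙ x) ∨ w) ∨ (y ⊙ x)

((y ⊙ x) ∨ w) ∨ (y ⊙ x)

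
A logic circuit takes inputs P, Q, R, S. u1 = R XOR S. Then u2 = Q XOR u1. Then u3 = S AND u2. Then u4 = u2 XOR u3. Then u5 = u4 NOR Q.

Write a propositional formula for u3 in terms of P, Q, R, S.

u1 = R XOR S
u2 = Q XOR u1 = Q XOR (R XOR S)
u3 = S AND u2 = S AND (Q XOR (R XOR S))

S AND (Q XOR (R XOR S))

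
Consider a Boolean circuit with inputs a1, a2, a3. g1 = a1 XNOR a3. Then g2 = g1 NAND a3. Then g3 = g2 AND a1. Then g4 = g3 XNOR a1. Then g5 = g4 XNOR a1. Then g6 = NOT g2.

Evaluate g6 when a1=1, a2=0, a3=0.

0

g1 = 1 XNOR 0 = 0
g2 = 0 NAND 0 = 1
g6 = NOT 1 = 0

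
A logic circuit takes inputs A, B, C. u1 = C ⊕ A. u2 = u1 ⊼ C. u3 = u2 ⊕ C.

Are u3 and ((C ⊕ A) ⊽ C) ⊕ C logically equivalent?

No

u1 = C ⊕ A
u2 = u1 ⊼ C = (C ⊕ A) ⊼ C
u3 = u2 ⊕ C = ((C ⊕ A) ⊼ C) ⊕ C
At A=1, B=0, C=0: circuit gives 1, formula gives 0.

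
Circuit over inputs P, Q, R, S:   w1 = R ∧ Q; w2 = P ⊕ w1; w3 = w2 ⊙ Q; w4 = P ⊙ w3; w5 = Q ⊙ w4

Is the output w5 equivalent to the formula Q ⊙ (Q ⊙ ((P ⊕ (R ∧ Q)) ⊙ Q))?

w1 = R ∧ Q
w2 = P ⊕ w1 = P ⊕ (R ∧ Q)
w3 = w2 ⊙ Q = (P ⊕ (R ∧ Q)) ⊙ Q
w4 = P ⊙ w3 = P ⊙ ((P ⊕ (R ∧ Q)) ⊙ Q)
w5 = Q ⊙ w4 = Q ⊙ (P ⊙ ((P ⊕ (R ∧ Q)) ⊙ Q))
At P=0, Q=1, R=0, S=0: circuit gives 1, formula gives 0.

No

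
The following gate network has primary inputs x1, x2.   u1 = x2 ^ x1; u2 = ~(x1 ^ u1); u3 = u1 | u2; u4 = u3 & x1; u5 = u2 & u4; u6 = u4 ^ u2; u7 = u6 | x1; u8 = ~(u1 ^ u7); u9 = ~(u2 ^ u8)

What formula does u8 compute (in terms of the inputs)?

u1 = x2 ^ x1
u2 = ~(x1 ^ u1) = ~(x1 ^ (x2 ^ x1))
u3 = u1 | u2 = (x2 ^ x1) | (~(x1 ^ (x2 ^ x1)))
u4 = u3 & x1 = ((x2 ^ x1) | (~(x1 ^ (x2 ^ x1)))) & x1
u6 = u4 ^ u2 = (((x2 ^ x1) | (~(x1 ^ (x2 ^ x1)))) & x1) ^ (~(x1 ^ (x2 ^ x1)))
u7 = u6 | x1 = ((((x2 ^ x1) | (~(x1 ^ (x2 ^ x1)))) & x1) ^ (~(x1 ^ (x2 ^ x1)))) | x1
u8 = ~(u1 ^ u7) = ~((x2 ^ x1) ^ (((((x2 ^ x1) | (~(x1 ^ (x2 ^ x1)))) & x1) ^ (~(x1 ^ (x2 ^ x1)))) | x1))

~((x2 ^ x1) ^ (((((x2 ^ x1) | (~(x1 ^ (x2 ^ x1)))) & x1) ^ (~(x1 ^ (x2 ^ x1)))) | x1))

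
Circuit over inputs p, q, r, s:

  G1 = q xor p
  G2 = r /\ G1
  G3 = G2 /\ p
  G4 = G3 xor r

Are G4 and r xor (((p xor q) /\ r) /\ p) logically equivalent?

Yes

G1 = q xor p
G2 = r /\ G1 = r /\ (q xor p)
G3 = G2 /\ p = (r /\ (q xor p)) /\ p
G4 = G3 xor r = ((r /\ (q xor p)) /\ p) xor r
At p=0, q=0, r=0, s=0: circuit gives 0, formula gives 0.
At p=0, q=0, r=1, s=0: circuit gives 1, formula gives 1.
Agrees on all 16 inputs.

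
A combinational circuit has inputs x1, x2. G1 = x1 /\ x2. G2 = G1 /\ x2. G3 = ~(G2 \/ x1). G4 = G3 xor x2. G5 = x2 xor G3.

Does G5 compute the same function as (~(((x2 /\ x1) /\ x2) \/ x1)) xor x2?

Yes

G1 = x1 /\ x2
G2 = G1 /\ x2 = (x1 /\ x2) /\ x2
G3 = ~(G2 \/ x1) = ~(((x1 /\ x2) /\ x2) \/ x1)
G5 = x2 xor G3 = x2 xor (~(((x1 /\ x2) /\ x2) \/ x1))
At x1=0, x2=1: circuit gives 0, formula gives 0.
At x1=0, x2=0: circuit gives 1, formula gives 1.
Agrees on all 4 inputs.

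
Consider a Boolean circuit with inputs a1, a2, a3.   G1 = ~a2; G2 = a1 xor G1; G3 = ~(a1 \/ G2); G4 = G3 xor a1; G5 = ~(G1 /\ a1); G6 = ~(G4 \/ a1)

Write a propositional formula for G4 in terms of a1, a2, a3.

(~(a1 \/ (a1 xor ~a2))) xor a1

G1 = ~a2
G2 = a1 xor G1 = a1 xor ~a2
G3 = ~(a1 \/ G2) = ~(a1 \/ (a1 xor ~a2))
G4 = G3 xor a1 = (~(a1 \/ (a1 xor ~a2))) xor a1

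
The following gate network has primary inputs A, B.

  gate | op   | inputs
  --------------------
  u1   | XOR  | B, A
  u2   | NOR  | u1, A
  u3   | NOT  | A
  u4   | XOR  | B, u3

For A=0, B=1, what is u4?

0

u3 = NOT 0 = 1
u4 = 1 XOR 1 = 0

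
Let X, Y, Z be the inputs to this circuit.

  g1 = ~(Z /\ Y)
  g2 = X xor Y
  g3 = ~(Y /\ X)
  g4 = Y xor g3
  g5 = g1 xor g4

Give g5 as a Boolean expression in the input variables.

(~(Z /\ Y)) xor (Y xor (~(Y /\ X)))

g1 = ~(Z /\ Y)
g3 = ~(Y /\ X)
g4 = Y xor g3 = Y xor (~(Y /\ X))
g5 = g1 xor g4 = (~(Z /\ Y)) xor (Y xor (~(Y /\ X)))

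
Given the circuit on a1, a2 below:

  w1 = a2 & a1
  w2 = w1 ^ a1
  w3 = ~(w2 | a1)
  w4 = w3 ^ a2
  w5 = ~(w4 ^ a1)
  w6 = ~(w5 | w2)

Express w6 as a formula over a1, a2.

w1 = a2 & a1
w2 = w1 ^ a1 = (a2 & a1) ^ a1
w3 = ~(w2 | a1) = ~(((a2 & a1) ^ a1) | a1)
w4 = w3 ^ a2 = (~(((a2 & a1) ^ a1) | a1)) ^ a2
w5 = ~(w4 ^ a1) = ~(((~(((a2 & a1) ^ a1) | a1)) ^ a2) ^ a1)
w6 = ~(w5 | w2) = ~((~(((~(((a2 & a1) ^ a1) | a1)) ^ a2) ^ a1)) | ((a2 & a1) ^ a1))

~((~(((~(((a2 & a1) ^ a1) | a1)) ^ a2) ^ a1)) | ((a2 & a1) ^ a1))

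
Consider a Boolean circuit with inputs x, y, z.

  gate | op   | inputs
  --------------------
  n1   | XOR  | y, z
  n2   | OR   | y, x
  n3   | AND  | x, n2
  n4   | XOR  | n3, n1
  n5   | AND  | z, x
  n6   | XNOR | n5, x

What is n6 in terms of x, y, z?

(z AND x) XNOR x

n5 = z AND x
n6 = n5 XNOR x = (z AND x) XNOR x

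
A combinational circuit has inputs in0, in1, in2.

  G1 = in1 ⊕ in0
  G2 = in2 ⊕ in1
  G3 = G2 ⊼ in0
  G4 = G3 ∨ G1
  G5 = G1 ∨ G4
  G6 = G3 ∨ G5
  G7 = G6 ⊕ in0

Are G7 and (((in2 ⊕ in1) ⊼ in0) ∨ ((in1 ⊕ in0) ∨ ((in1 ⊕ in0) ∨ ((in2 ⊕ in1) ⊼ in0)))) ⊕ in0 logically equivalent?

G1 = in1 ⊕ in0
G2 = in2 ⊕ in1
G3 = G2 ⊼ in0 = (in2 ⊕ in1) ⊼ in0
G4 = G3 ∨ G1 = ((in2 ⊕ in1) ⊼ in0) ∨ (in1 ⊕ in0)
G5 = G1 ∨ G4 = (in1 ⊕ in0) ∨ (((in2 ⊕ in1) ⊼ in0) ∨ (in1 ⊕ in0))
G6 = G3 ∨ G5 = ((in2 ⊕ in1) ⊼ in0) ∨ ((in1 ⊕ in0) ∨ (((in2 ⊕ in1) ⊼ in0) ∨ (in1 ⊕ in0)))
G7 = G6 ⊕ in0 = (((in2 ⊕ in1) ⊼ in0) ∨ ((in1 ⊕ in0) ∨ (((in2 ⊕ in1) ⊼ in0) ∨ (in1 ⊕ in0)))) ⊕ in0
At in0=1, in1=0, in2=0: circuit gives 0, formula gives 0.
At in0=0, in1=0, in2=0: circuit gives 1, formula gives 1.
Agrees on all 8 inputs.

Yes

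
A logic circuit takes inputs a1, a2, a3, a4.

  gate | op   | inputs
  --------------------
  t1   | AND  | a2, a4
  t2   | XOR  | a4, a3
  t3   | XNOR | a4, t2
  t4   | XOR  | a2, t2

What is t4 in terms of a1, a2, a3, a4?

a2 XOR (a4 XOR a3)

t2 = a4 XOR a3
t4 = a2 XOR t2 = a2 XOR (a4 XOR a3)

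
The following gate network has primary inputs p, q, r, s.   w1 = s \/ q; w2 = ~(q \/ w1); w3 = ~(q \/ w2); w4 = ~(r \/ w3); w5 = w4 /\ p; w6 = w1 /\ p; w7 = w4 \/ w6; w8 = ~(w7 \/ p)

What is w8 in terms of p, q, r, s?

w1 = s \/ q
w2 = ~(q \/ w1) = ~(q \/ (s \/ q))
w3 = ~(q \/ w2) = ~(q \/ (~(q \/ (s \/ q))))
w4 = ~(r \/ w3) = ~(r \/ (~(q \/ (~(q \/ (s \/ q))))))
w6 = w1 /\ p = (s \/ q) /\ p
w7 = w4 \/ w6 = (~(r \/ (~(q \/ (~(q \/ (s \/ q))))))) \/ ((s \/ q) /\ p)
w8 = ~(w7 \/ p) = ~(((~(r \/ (~(q \/ (~(q \/ (s \/ q))))))) \/ ((s \/ q) /\ p)) \/ p)

~(((~(r \/ (~(q \/ (~(q \/ (s \/ q))))))) \/ ((s \/ q) /\ p)) \/ p)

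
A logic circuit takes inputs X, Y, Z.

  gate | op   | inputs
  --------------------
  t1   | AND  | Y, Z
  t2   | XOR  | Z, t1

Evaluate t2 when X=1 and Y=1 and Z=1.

t1 = 1 AND 1 = 1
t2 = 1 XOR 1 = 0

0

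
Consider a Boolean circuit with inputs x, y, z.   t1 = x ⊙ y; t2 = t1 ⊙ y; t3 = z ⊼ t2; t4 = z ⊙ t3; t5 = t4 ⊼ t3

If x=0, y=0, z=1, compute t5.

t1 = 0 ⊙ 0 = 1
t2 = 1 ⊙ 0 = 0
t3 = 1 ⊼ 0 = 1
t4 = 1 ⊙ 1 = 1
t5 = 1 ⊼ 1 = 0

0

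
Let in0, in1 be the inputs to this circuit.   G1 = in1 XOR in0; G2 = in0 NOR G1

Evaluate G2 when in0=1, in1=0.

G1 = 0 XOR 1 = 1
G2 = 1 NOR 1 = 0

0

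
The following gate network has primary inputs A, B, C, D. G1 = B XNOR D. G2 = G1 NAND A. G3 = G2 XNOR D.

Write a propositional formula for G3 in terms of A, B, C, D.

((B XNOR D) NAND A) XNOR D

G1 = B XNOR D
G2 = G1 NAND A = (B XNOR D) NAND A
G3 = G2 XNOR D = ((B XNOR D) NAND A) XNOR D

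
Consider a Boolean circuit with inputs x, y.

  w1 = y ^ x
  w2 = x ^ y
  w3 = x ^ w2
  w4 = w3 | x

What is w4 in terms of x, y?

(x ^ (x ^ y)) | x

w2 = x ^ y
w3 = x ^ w2 = x ^ (x ^ y)
w4 = w3 | x = (x ^ (x ^ y)) | x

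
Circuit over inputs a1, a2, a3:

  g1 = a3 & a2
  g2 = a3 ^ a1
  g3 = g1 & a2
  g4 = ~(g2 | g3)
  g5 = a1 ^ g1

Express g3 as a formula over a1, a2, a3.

g1 = a3 & a2
g3 = g1 & a2 = (a3 & a2) & a2

(a3 & a2) & a2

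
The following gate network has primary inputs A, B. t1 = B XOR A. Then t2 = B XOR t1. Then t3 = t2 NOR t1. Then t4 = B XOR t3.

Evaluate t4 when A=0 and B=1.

1

t1 = 1 XOR 0 = 1
t2 = 1 XOR 1 = 0
t3 = 0 NOR 1 = 0
t4 = 1 XOR 0 = 1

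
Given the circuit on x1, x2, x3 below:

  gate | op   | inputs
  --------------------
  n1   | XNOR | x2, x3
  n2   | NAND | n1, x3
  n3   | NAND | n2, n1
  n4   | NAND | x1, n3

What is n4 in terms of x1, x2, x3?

n1 = x2 XNOR x3
n2 = n1 NAND x3 = (x2 XNOR x3) NAND x3
n3 = n2 NAND n1 = ((x2 XNOR x3) NAND x3) NAND (x2 XNOR x3)
n4 = x1 NAND n3 = x1 NAND (((x2 XNOR x3) NAND x3) NAND (x2 XNOR x3))

x1 NAND (((x2 XNOR x3) NAND x3) NAND (x2 XNOR x3))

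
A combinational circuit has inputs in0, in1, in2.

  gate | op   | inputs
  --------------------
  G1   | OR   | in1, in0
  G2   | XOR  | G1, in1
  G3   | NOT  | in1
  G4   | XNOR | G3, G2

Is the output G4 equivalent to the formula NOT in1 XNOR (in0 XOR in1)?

G1 = in1 OR in0
G2 = G1 XOR in1 = (in1 OR in0) XOR in1
G3 = NOT in1
G4 = G3 XNOR G2 = NOT in1 XNOR ((in1 OR in0) XOR in1)
At in0=0, in1=1, in2=0: circuit gives 1, formula gives 0.

No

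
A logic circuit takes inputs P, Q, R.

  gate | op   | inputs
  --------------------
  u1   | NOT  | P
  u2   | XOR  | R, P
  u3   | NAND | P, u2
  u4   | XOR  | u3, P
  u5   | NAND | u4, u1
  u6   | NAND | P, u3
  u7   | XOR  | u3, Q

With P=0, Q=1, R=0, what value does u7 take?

0

u2 = 0 XOR 0 = 0
u3 = 0 NAND 0 = 1
u7 = 1 XOR 1 = 0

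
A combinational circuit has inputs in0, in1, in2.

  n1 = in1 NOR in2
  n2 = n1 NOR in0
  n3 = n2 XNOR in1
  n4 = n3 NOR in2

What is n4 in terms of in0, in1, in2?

(((in1 NOR in2) NOR in0) XNOR in1) NOR in2

n1 = in1 NOR in2
n2 = n1 NOR in0 = (in1 NOR in2) NOR in0
n3 = n2 XNOR in1 = ((in1 NOR in2) NOR in0) XNOR in1
n4 = n3 NOR in2 = (((in1 NOR in2) NOR in0) XNOR in1) NOR in2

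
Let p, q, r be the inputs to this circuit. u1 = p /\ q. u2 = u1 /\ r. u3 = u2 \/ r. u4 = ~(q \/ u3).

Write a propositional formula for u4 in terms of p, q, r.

u1 = p /\ q
u2 = u1 /\ r = (p /\ q) /\ r
u3 = u2 \/ r = ((p /\ q) /\ r) \/ r
u4 = ~(q \/ u3) = ~(q \/ (((p /\ q) /\ r) \/ r))

~(q \/ (((p /\ q) /\ r) \/ r))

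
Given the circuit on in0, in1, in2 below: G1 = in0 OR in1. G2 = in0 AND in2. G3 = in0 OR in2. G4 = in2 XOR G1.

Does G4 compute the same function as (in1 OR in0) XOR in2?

G1 = in0 OR in1
G4 = in2 XOR G1 = in2 XOR (in0 OR in1)
At in0=0, in1=0, in2=0: circuit gives 0, formula gives 0.
At in0=0, in1=0, in2=1: circuit gives 1, formula gives 1.
Agrees on all 8 inputs.

Yes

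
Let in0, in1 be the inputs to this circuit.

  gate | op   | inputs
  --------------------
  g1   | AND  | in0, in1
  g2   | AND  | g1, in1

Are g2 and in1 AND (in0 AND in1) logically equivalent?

g1 = in0 AND in1
g2 = g1 AND in1 = (in0 AND in1) AND in1
At in0=0, in1=0: circuit gives 0, formula gives 0.
At in0=1, in1=1: circuit gives 1, formula gives 1.
Agrees on all 4 inputs.

Yes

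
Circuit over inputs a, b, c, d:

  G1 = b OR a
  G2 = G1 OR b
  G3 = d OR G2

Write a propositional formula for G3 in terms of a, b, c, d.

G1 = b OR a
G2 = G1 OR b = (b OR a) OR b
G3 = d OR G2 = d OR ((b OR a) OR b)

d OR ((b OR a) OR b)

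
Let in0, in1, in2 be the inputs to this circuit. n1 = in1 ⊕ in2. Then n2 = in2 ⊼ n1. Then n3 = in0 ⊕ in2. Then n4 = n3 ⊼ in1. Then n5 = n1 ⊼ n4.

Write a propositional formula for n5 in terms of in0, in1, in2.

n1 = in1 ⊕ in2
n3 = in0 ⊕ in2
n4 = n3 ⊼ in1 = (in0 ⊕ in2) ⊼ in1
n5 = n1 ⊼ n4 = (in1 ⊕ in2) ⊼ ((in0 ⊕ in2) ⊼ in1)

(in1 ⊕ in2) ⊼ ((in0 ⊕ in2) ⊼ in1)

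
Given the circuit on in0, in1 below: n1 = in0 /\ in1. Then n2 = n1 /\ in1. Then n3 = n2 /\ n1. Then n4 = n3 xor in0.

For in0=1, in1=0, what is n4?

1

n1 = 1 /\ 0 = 0
n2 = 0 /\ 0 = 0
n3 = 0 /\ 0 = 0
n4 = 0 xor 1 = 1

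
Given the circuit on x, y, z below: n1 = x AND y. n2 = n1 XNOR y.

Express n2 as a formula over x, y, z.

(x AND y) XNOR y

n1 = x AND y
n2 = n1 XNOR y = (x AND y) XNOR y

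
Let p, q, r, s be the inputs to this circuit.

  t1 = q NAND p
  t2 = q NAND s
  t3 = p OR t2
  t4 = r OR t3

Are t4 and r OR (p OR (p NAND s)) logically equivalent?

No

t2 = q NAND s
t3 = p OR t2 = p OR (q NAND s)
t4 = r OR t3 = r OR (p OR (q NAND s))
At p=0, q=1, r=0, s=1: circuit gives 0, formula gives 1.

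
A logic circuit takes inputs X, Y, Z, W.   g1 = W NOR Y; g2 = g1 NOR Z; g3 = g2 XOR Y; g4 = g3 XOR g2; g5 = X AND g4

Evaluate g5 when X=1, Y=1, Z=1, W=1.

g1 = 1 NOR 1 = 0
g2 = 0 NOR 1 = 0
g3 = 0 XOR 1 = 1
g4 = 1 XOR 0 = 1
g5 = 1 AND 1 = 1

1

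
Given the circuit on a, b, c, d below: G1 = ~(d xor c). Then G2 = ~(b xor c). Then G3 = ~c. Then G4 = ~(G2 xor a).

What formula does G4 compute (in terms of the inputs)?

G2 = ~(b xor c)
G4 = ~(G2 xor a) = ~((~(b xor c)) xor a)

~((~(b xor c)) xor a)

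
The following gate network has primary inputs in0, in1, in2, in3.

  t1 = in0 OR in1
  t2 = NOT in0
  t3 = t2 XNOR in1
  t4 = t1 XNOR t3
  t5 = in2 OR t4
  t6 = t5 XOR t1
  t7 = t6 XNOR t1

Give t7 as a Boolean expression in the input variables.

t1 = in0 OR in1
t2 = NOT in0
t3 = t2 XNOR in1 = NOT in0 XNOR in1
t4 = t1 XNOR t3 = (in0 OR in1) XNOR (NOT in0 XNOR in1)
t5 = in2 OR t4 = in2 OR ((in0 OR in1) XNOR (NOT in0 XNOR in1))
t6 = t5 XOR t1 = (in2 OR ((in0 OR in1) XNOR (NOT in0 XNOR in1))) XOR (in0 OR in1)
t7 = t6 XNOR t1 = ((in2 OR ((in0 OR in1) XNOR (NOT in0 XNOR in1))) XOR (in0 OR in1)) XNOR (in0 OR in1)

((in2 OR ((in0 OR in1) XNOR (NOT in0 XNOR in1))) XOR (in0 OR in1)) XNOR (in0 OR in1)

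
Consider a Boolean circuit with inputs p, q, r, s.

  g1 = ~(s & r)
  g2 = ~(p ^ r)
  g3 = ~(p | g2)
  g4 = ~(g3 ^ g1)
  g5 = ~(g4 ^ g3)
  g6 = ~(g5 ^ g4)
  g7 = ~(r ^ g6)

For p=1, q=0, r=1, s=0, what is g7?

g1 = ~(0 & 1) = 1
g2 = ~(1 ^ 1) = 1
g3 = ~(1 | 1) = 0
g4 = ~(0 ^ 1) = 0
g5 = ~(0 ^ 0) = 1
g6 = ~(1 ^ 0) = 0
g7 = ~(1 ^ 0) = 0

0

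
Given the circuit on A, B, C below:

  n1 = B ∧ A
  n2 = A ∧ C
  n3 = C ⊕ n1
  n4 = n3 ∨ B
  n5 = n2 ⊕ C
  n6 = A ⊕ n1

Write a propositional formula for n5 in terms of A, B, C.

(A ∧ C) ⊕ C

n2 = A ∧ C
n5 = n2 ⊕ C = (A ∧ C) ⊕ C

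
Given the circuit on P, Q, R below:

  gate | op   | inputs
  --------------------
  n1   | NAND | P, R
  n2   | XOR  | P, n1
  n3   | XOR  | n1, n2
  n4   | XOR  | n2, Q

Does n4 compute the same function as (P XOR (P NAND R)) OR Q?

No

n1 = P NAND R
n2 = P XOR n1 = P XOR (P NAND R)
n4 = n2 XOR Q = (P XOR (P NAND R)) XOR Q
At P=0, Q=1, R=0: circuit gives 0, formula gives 1.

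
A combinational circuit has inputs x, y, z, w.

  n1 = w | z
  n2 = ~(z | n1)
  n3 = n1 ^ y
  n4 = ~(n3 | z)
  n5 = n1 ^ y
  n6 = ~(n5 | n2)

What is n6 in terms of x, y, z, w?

n1 = w | z
n2 = ~(z | n1) = ~(z | (w | z))
n5 = n1 ^ y = (w | z) ^ y
n6 = ~(n5 | n2) = ~(((w | z) ^ y) | (~(z | (w | z))))

~(((w | z) ^ y) | (~(z | (w | z))))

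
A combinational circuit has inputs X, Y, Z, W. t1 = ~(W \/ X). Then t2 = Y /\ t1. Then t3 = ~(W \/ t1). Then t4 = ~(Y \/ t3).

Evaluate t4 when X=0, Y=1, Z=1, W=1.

t1 = ~(1 \/ 0) = 0
t3 = ~(1 \/ 0) = 0
t4 = ~(1 \/ 0) = 0

0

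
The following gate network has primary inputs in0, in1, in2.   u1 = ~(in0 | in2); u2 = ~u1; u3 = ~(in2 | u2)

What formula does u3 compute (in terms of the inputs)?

~(in2 | ~(~(in0 | in2)))

u1 = ~(in0 | in2)
u2 = ~u1 = ~(~(in0 | in2))
u3 = ~(in2 | u2) = ~(in2 | ~(~(in0 | in2)))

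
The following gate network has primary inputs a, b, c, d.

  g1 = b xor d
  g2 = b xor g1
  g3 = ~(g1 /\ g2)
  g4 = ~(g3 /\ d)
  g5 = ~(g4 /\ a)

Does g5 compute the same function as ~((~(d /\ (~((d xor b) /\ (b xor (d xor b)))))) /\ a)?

g1 = b xor d
g2 = b xor g1 = b xor (b xor d)
g3 = ~(g1 /\ g2) = ~((b xor d) /\ (b xor (b xor d)))
g4 = ~(g3 /\ d) = ~((~((b xor d) /\ (b xor (b xor d)))) /\ d)
g5 = ~(g4 /\ a) = ~((~((~((b xor d) /\ (b xor (b xor d)))) /\ d)) /\ a)
At a=1, b=0, c=0, d=0: circuit gives 0, formula gives 0.
At a=0, b=0, c=0, d=0: circuit gives 1, formula gives 1.
Agrees on all 16 inputs.

Yes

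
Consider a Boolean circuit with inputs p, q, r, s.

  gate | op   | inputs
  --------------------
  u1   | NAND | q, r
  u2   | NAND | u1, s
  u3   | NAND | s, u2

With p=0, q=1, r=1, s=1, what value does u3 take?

0

u1 = 1 NAND 1 = 0
u2 = 0 NAND 1 = 1
u3 = 1 NAND 1 = 0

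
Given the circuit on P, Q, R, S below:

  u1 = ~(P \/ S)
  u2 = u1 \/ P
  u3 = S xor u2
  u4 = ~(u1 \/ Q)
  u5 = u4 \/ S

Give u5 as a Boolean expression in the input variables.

u1 = ~(P \/ S)
u4 = ~(u1 \/ Q) = ~((~(P \/ S)) \/ Q)
u5 = u4 \/ S = (~((~(P \/ S)) \/ Q)) \/ S

(~((~(P \/ S)) \/ Q)) \/ S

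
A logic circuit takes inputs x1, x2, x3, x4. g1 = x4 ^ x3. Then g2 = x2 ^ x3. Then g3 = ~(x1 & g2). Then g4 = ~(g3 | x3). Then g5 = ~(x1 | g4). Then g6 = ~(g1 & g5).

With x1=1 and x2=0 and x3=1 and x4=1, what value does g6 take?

g1 = 1 ^ 1 = 0
g2 = 0 ^ 1 = 1
g3 = ~(1 & 1) = 0
g4 = ~(0 | 1) = 0
g5 = ~(1 | 0) = 0
g6 = ~(0 & 0) = 1

1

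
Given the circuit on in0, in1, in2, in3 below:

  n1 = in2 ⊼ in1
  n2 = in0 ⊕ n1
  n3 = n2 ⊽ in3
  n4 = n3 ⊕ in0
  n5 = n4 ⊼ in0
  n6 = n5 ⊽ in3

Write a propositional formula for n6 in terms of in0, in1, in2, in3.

((((in0 ⊕ (in2 ⊼ in1)) ⊽ in3) ⊕ in0) ⊼ in0) ⊽ in3

n1 = in2 ⊼ in1
n2 = in0 ⊕ n1 = in0 ⊕ (in2 ⊼ in1)
n3 = n2 ⊽ in3 = (in0 ⊕ (in2 ⊼ in1)) ⊽ in3
n4 = n3 ⊕ in0 = ((in0 ⊕ (in2 ⊼ in1)) ⊽ in3) ⊕ in0
n5 = n4 ⊼ in0 = (((in0 ⊕ (in2 ⊼ in1)) ⊽ in3) ⊕ in0) ⊼ in0
n6 = n5 ⊽ in3 = ((((in0 ⊕ (in2 ⊼ in1)) ⊽ in3) ⊕ in0) ⊼ in0) ⊽ in3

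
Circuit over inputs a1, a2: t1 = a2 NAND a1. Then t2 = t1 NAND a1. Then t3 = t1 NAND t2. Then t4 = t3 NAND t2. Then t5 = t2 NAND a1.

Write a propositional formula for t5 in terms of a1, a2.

t1 = a2 NAND a1
t2 = t1 NAND a1 = (a2 NAND a1) NAND a1
t5 = t2 NAND a1 = ((a2 NAND a1) NAND a1) NAND a1

((a2 NAND a1) NAND a1) NAND a1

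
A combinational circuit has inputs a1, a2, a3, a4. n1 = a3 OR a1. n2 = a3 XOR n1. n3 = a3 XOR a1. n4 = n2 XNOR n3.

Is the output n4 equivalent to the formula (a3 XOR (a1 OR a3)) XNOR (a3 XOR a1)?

Yes

n1 = a3 OR a1
n2 = a3 XOR n1 = a3 XOR (a3 OR a1)
n3 = a3 XOR a1
n4 = n2 XNOR n3 = (a3 XOR (a3 OR a1)) XNOR (a3 XOR a1)
At a1=0, a2=0, a3=1, a4=0: circuit gives 0, formula gives 0.
At a1=0, a2=0, a3=0, a4=0: circuit gives 1, formula gives 1.
Agrees on all 16 inputs.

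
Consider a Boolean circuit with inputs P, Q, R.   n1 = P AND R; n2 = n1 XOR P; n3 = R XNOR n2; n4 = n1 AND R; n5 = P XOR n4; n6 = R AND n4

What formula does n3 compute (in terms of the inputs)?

R XNOR ((P AND R) XOR P)

n1 = P AND R
n2 = n1 XOR P = (P AND R) XOR P
n3 = R XNOR n2 = R XNOR ((P AND R) XOR P)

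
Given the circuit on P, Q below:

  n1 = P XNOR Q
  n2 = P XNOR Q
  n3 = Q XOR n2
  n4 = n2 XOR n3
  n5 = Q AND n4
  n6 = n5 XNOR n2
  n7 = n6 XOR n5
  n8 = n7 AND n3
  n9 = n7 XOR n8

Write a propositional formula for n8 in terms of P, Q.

(((Q AND ((P XNOR Q) XOR (Q XOR (P XNOR Q)))) XNOR (P XNOR Q)) XOR (Q AND ((P XNOR Q) XOR (Q XOR (P XNOR Q))))) AND (Q XOR (P XNOR Q))

n2 = P XNOR Q
n3 = Q XOR n2 = Q XOR (P XNOR Q)
n4 = n2 XOR n3 = (P XNOR Q) XOR (Q XOR (P XNOR Q))
n5 = Q AND n4 = Q AND ((P XNOR Q) XOR (Q XOR (P XNOR Q)))
n6 = n5 XNOR n2 = (Q AND ((P XNOR Q) XOR (Q XOR (P XNOR Q)))) XNOR (P XNOR Q)
n7 = n6 XOR n5 = ((Q AND ((P XNOR Q) XOR (Q XOR (P XNOR Q)))) XNOR (P XNOR Q)) XOR (Q AND ((P XNOR Q) XOR (Q XOR (P XNOR Q))))
n8 = n7 AND n3 = (((Q AND ((P XNOR Q) XOR (Q XOR (P XNOR Q)))) XNOR (P XNOR Q)) XOR (Q AND ((P XNOR Q) XOR (Q XOR (P XNOR Q))))) AND (Q XOR (P XNOR Q))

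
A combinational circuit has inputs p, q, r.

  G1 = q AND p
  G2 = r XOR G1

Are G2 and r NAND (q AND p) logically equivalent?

G1 = q AND p
G2 = r XOR G1 = r XOR (q AND p)
At p=0, q=0, r=0: circuit gives 0, formula gives 1.

No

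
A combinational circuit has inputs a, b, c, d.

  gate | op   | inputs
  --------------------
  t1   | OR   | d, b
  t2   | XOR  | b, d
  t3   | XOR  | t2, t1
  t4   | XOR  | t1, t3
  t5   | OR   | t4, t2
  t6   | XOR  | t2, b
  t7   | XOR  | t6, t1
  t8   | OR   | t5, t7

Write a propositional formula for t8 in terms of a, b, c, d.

(((d OR b) XOR ((b XOR d) XOR (d OR b))) OR (b XOR d)) OR (((b XOR d) XOR b) XOR (d OR b))

t1 = d OR b
t2 = b XOR d
t3 = t2 XOR t1 = (b XOR d) XOR (d OR b)
t4 = t1 XOR t3 = (d OR b) XOR ((b XOR d) XOR (d OR b))
t5 = t4 OR t2 = ((d OR b) XOR ((b XOR d) XOR (d OR b))) OR (b XOR d)
t6 = t2 XOR b = (b XOR d) XOR b
t7 = t6 XOR t1 = ((b XOR d) XOR b) XOR (d OR b)
t8 = t5 OR t7 = (((d OR b) XOR ((b XOR d) XOR (d OR b))) OR (b XOR d)) OR (((b XOR d) XOR b) XOR (d OR b))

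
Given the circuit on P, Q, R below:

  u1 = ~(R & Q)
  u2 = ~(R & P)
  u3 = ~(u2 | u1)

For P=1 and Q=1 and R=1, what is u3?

1

u1 = ~(1 & 1) = 0
u2 = ~(1 & 1) = 0
u3 = ~(0 | 0) = 1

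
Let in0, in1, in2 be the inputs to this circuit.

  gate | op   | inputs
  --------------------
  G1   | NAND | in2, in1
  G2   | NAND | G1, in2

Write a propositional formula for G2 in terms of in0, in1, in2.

G1 = in2 NAND in1
G2 = G1 NAND in2 = (in2 NAND in1) NAND in2

(in2 NAND in1) NAND in2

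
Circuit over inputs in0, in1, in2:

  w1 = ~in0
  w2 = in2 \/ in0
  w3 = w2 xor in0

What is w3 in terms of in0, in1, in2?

w2 = in2 \/ in0
w3 = w2 xor in0 = (in2 \/ in0) xor in0

(in2 \/ in0) xor in0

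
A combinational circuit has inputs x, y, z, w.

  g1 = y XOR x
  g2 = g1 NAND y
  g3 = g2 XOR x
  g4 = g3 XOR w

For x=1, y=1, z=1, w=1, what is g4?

1

g1 = 1 XOR 1 = 0
g2 = 0 NAND 1 = 1
g3 = 1 XOR 1 = 0
g4 = 0 XOR 1 = 1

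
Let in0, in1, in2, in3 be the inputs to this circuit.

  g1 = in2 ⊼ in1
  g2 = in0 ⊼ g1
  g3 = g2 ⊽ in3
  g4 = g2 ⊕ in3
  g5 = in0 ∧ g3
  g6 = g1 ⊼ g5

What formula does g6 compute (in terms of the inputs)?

g1 = in2 ⊼ in1
g2 = in0 ⊼ g1 = in0 ⊼ (in2 ⊼ in1)
g3 = g2 ⊽ in3 = (in0 ⊼ (in2 ⊼ in1)) ⊽ in3
g5 = in0 ∧ g3 = in0 ∧ ((in0 ⊼ (in2 ⊼ in1)) ⊽ in3)
g6 = g1 ⊼ g5 = (in2 ⊼ in1) ⊼ (in0 ∧ ((in0 ⊼ (in2 ⊼ in1)) ⊽ in3))

(in2 ⊼ in1) ⊼ (in0 ∧ ((in0 ⊼ (in2 ⊼ in1)) ⊽ in3))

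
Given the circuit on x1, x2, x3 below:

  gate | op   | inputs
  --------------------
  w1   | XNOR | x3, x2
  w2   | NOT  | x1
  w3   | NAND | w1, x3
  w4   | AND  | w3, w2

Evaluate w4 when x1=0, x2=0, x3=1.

1

w1 = 1 XNOR 0 = 0
w2 = NOT 0 = 1
w3 = 0 NAND 1 = 1
w4 = 1 AND 1 = 1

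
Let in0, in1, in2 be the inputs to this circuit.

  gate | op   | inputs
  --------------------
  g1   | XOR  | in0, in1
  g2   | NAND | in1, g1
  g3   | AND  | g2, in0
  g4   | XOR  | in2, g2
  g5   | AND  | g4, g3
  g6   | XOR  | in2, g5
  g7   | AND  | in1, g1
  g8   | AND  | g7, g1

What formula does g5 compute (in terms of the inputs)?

(in2 XOR (in1 NAND (in0 XOR in1))) AND ((in1 NAND (in0 XOR in1)) AND in0)

g1 = in0 XOR in1
g2 = in1 NAND g1 = in1 NAND (in0 XOR in1)
g3 = g2 AND in0 = (in1 NAND (in0 XOR in1)) AND in0
g4 = in2 XOR g2 = in2 XOR (in1 NAND (in0 XOR in1))
g5 = g4 AND g3 = (in2 XOR (in1 NAND (in0 XOR in1))) AND ((in1 NAND (in0 XOR in1)) AND in0)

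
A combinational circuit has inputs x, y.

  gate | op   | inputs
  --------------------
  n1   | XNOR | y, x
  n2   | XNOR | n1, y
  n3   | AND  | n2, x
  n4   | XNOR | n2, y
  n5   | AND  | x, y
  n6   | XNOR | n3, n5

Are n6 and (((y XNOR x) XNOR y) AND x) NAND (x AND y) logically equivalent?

No

n1 = y XNOR x
n2 = n1 XNOR y = (y XNOR x) XNOR y
n3 = n2 AND x = ((y XNOR x) XNOR y) AND x
n5 = x AND y
n6 = n3 XNOR n5 = (((y XNOR x) XNOR y) AND x) XNOR (x AND y)
At x=1, y=0: circuit gives 0, formula gives 1.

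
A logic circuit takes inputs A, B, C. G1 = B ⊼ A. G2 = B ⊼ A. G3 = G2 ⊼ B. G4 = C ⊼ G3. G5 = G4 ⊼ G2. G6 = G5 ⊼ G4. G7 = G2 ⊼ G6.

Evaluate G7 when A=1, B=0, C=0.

G2 = 0 ⊼ 1 = 1
G3 = 1 ⊼ 0 = 1
G4 = 0 ⊼ 1 = 1
G5 = 1 ⊼ 1 = 0
G6 = 0 ⊼ 1 = 1
G7 = 1 ⊼ 1 = 0

0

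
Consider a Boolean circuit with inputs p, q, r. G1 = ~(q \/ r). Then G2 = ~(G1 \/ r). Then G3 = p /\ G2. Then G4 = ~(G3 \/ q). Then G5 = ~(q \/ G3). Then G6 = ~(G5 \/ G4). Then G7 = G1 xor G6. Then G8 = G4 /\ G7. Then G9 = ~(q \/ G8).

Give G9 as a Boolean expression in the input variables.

~(q \/ ((~((p /\ (~((~(q \/ r)) \/ r))) \/ q)) /\ ((~(q \/ r)) xor (~((~(q \/ (p /\ (~((~(q \/ r)) \/ r))))) \/ (~((p /\ (~((~(q \/ r)) \/ r))) \/ q)))))))

G1 = ~(q \/ r)
G2 = ~(G1 \/ r) = ~((~(q \/ r)) \/ r)
G3 = p /\ G2 = p /\ (~((~(q \/ r)) \/ r))
G4 = ~(G3 \/ q) = ~((p /\ (~((~(q \/ r)) \/ r))) \/ q)
G5 = ~(q \/ G3) = ~(q \/ (p /\ (~((~(q \/ r)) \/ r))))
G6 = ~(G5 \/ G4) = ~((~(q \/ (p /\ (~((~(q \/ r)) \/ r))))) \/ (~((p /\ (~((~(q \/ r)) \/ r))) \/ q)))
G7 = G1 xor G6 = (~(q \/ r)) xor (~((~(q \/ (p /\ (~((~(q \/ r)) \/ r))))) \/ (~((p /\ (~((~(q \/ r)) \/ r))) \/ q))))
G8 = G4 /\ G7 = (~((p /\ (~((~(q \/ r)) \/ r))) \/ q)) /\ ((~(q \/ r)) xor (~((~(q \/ (p /\ (~((~(q \/ r)) \/ r))))) \/ (~((p /\ (~((~(q \/ r)) \/ r))) \/ q)))))
G9 = ~(q \/ G8) = ~(q \/ ((~((p /\ (~((~(q \/ r)) \/ r))) \/ q)) /\ ((~(q \/ r)) xor (~((~(q \/ (p /\ (~((~(q \/ r)) \/ r))))) \/ (~((p /\ (~((~(q \/ r)) \/ r))) \/ q)))))))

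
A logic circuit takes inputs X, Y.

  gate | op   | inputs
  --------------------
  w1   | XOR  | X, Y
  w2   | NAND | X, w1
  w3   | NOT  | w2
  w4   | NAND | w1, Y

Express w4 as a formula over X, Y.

w1 = X XOR Y
w4 = w1 NAND Y = (X XOR Y) NAND Y

(X XOR Y) NAND Y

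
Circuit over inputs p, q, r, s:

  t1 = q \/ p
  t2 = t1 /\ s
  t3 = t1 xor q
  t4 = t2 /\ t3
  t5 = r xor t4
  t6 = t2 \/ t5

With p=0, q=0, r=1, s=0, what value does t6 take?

t1 = 0 \/ 0 = 0
t2 = 0 /\ 0 = 0
t3 = 0 xor 0 = 0
t4 = 0 /\ 0 = 0
t5 = 1 xor 0 = 1
t6 = 0 \/ 1 = 1

1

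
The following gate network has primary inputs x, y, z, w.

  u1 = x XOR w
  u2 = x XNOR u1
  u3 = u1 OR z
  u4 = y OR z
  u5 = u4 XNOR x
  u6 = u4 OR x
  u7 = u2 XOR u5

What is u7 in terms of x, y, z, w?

u1 = x XOR w
u2 = x XNOR u1 = x XNOR (x XOR w)
u4 = y OR z
u5 = u4 XNOR x = (y OR z) XNOR x
u7 = u2 XOR u5 = (x XNOR (x XOR w)) XOR ((y OR z) XNOR x)

(x XNOR (x XOR w)) XOR ((y OR z) XNOR x)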